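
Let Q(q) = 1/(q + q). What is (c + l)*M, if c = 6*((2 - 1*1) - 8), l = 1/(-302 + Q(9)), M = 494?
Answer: -112774272/5435 ≈ -20750.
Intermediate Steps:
Q(q) = 1/(2*q)
l = -18/5435 (l = 1/(-302 + (½)/9) = 1/(-302 + (½)*(⅑)) = 1/(-302 + 1/18) = 1/(-5435/18) = -18/5435 ≈ -0.0033119)
c = -42 (c = 6*((2 - 1) - 8) = 6*(1 - 8) = 6*(-7) = -42)
(c + l)*M = (-42 - 18/5435)*494 = -228288/5435*494 = -112774272/5435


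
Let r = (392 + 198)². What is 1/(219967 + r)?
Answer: 1/568067 ≈ 1.7604e-6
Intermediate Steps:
r = 348100 (r = 590² = 348100)
1/(219967 + r) = 1/(219967 + 348100) = 1/568067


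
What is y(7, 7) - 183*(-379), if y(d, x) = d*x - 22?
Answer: 69384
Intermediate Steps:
y(d, x) = -22 + d*x
y(7, 7) - 183*(-379) = (-22 + 7*7) - 183*(-379) = (-22 + 49) + 69357 = 27 + 69357 = 69384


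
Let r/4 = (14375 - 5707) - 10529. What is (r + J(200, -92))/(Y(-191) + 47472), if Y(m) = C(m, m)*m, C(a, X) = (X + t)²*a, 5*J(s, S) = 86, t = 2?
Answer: -12378/2171975455 ≈ -5.6990e-6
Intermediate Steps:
J(s, S) = 86/5 (J(s, S) = (⅕)*86 = 86/5)
C(a, X) = a*(2 + X)² (C(a, X) = (X + 2)²*a = (2 + X)²*a = a*(2 + X)²)
r = -7444 (r = 4*((14375 - 5707) - 10529) = 4*(8668 - 10529) = 4*(-1861) = -7444)
Y(m) = m²*(2 + m)² (Y(m) = (m*(2 + m)²)*m = m²*(2 + m)²)
(r + J(200, -92))/(Y(-191) + 47472) = (-7444 + 86/5)/((-191)²*(2 - 191)² + 47472) = -37134/(5*(36481*(-189)² + 47472)) = -37134/(5*(36481*35721 + 47472)) = -37134/(5*(1303137801 + 47472)) = -37134/5/1303185273 = -37134/5*1/1303185273 = -12378/2171975455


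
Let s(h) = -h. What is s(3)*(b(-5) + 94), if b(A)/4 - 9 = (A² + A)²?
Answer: -5190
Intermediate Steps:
b(A) = 36 + 4*(A + A²)² (b(A) = 36 + 4*(A² + A)² = 36 + 4*(A + A²)²)
s(3)*(b(-5) + 94) = (-1*3)*((36 + 4*(-5)²*(1 - 5)²) + 94) = -3*((36 + 4*25*(-4)²) + 94) = -3*((36 + 4*25*16) + 94) = -3*((36 + 1600) + 94) = -3*(1636 + 94) = -3*1730 = -5190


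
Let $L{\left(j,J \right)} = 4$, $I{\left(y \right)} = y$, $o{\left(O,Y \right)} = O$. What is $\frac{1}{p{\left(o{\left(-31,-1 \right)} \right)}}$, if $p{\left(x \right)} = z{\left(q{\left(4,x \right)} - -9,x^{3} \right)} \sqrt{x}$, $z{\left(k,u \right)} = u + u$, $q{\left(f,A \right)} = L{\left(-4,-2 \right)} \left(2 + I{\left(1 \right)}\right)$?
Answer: $\frac{i \sqrt{31}}{1847042} \approx 3.0144 \cdot 10^{-6} i$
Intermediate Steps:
$q{\left(f,A \right)} = 12$ ($q{\left(f,A \right)} = 4 \left(2 + 1\right) = 4 \cdot 3 = 12$)
$z{\left(k,u \right)} = 2 u$
$p{\left(x \right)} = 2 x^{\frac{7}{2}}$ ($p{\left(x \right)} = 2 x^{3} \sqrt{x} = 2 x^{\frac{7}{2}}$)
$\frac{1}{p{\left(o{\left(-31,-1 \right)} \right)}} = \frac{1}{2 \left(-31\right)^{\frac{7}{2}}} = \frac{1}{2 \left(- 29791 i \sqrt{31}\right)} = \frac{1}{\left(-59582\right) i \sqrt{31}} = \frac{i \sqrt{31}}{1847042}$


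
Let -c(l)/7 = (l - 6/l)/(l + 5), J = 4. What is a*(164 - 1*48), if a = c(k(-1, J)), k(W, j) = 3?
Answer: -203/2 ≈ -101.50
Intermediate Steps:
c(l) = -7*(l - 6/l)/(5 + l) (c(l) = -7*(l - 6/l)/(l + 5) = -7*(l - 6/l)/(5 + l))
a = -7/8 (a = 7*(6 - 1*3**2)/(3*(5 + 3)) = 7*(1/3)*(6 - 1*9)/8 = 7*(1/3)*(1/8)*(6 - 9) = 7*(1/3)*(1/8)*(-3) = -7/8 ≈ -0.87500)
a*(164 - 1*48) = -7*(164 - 1*48)/8 = -7*(164 - 48)/8 = -7/8*116 = -203/2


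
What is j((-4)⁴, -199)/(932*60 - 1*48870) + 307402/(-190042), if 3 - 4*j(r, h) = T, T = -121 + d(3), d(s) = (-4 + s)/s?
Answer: -12967661767/8038776600 ≈ -1.6131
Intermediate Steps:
d(s) = (-4 + s)/s
T = -364/3 (T = -121 + (-4 + 3)/3 = -121 + (⅓)*(-1) = -121 - ⅓ = -364/3 ≈ -121.33)
j(r, h) = 373/12 (j(r, h) = ¾ - ¼*(-364/3) = ¾ + 91/3 = 373/12)
j((-4)⁴, -199)/(932*60 - 1*48870) + 307402/(-190042) = 373/(12*(932*60 - 1*48870)) + 307402/(-190042) = 373/(12*(55920 - 48870)) + 307402*(-1/190042) = (373/12)/7050 - 153701/95021 = (373/12)*(1/7050) - 153701/95021 = 373/84600 - 153701/95021 = -12967661767/8038776600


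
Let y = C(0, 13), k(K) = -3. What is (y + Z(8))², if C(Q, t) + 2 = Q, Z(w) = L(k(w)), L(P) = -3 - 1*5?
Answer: 100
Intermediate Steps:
L(P) = -8 (L(P) = -3 - 5 = -8)
Z(w) = -8
C(Q, t) = -2 + Q
y = -2 (y = -2 + 0 = -2)
(y + Z(8))² = (-2 - 8)² = (-10)² = 100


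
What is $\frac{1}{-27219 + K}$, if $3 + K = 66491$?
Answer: $\frac{1}{39269} \approx 2.5465 \cdot 10^{-5}$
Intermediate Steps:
$K = 66488$ ($K = -3 + 66491 = 66488$)
$\frac{1}{-27219 + K} = \frac{1}{-27219 + 66488} = \frac{1}{39269}$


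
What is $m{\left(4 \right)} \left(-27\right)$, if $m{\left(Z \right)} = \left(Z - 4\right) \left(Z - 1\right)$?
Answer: $0$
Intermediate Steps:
$m{\left(Z \right)} = \left(-1 + Z\right) \left(-4 + Z\right)$ ($m{\left(Z \right)} = \left(-4 + Z\right) \left(-1 + Z\right) = \left(-1 + Z\right) \left(-4 + Z\right)$)
$m{\left(4 \right)} \left(-27\right) = \left(4 + 4^{2} - 20\right) \left(-27\right) = \left(4 + 16 - 20\right) \left(-27\right) = 0 \left(-27\right) = 0$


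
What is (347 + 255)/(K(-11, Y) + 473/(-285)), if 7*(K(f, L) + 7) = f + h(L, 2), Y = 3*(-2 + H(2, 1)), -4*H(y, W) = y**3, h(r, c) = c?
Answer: -1200990/19841 ≈ -60.531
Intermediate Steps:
H(y, W) = -y**3/4
Y = -12 (Y = 3*(-2 - 1/4*2**3) = 3*(-2 - 1/4*8) = 3*(-2 - 2) = 3*(-4) = -12)
K(f, L) = -47/7 + f/7 (K(f, L) = -7 + (f + 2)/7 = -7 + (2 + f)/7 = -7 + (2/7 + f/7) = -47/7 + f/7)
(347 + 255)/(K(-11, Y) + 473/(-285)) = (347 + 255)/((-47/7 + (1/7)*(-11)) + 473/(-285)) = 602/((-47/7 - 11/7) + 473*(-1/285)) = 602/(-58/7 - 473/285) = 602/(-19841/1995) = 602*(-1995/19841) = -1200990/19841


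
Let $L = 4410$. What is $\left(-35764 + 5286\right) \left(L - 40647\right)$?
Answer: $1104431286$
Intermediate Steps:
$\left(-35764 + 5286\right) \left(L - 40647\right) = \left(-35764 + 5286\right) \left(4410 - 40647\right) = \left(-30478\right) \left(-36237\right) = 1104431286$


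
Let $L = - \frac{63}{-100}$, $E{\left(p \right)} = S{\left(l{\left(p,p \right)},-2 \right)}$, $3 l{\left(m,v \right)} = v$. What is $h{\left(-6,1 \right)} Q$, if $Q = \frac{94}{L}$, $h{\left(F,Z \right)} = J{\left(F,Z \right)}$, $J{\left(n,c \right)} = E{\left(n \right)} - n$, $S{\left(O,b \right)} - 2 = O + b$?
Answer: $\frac{37600}{63} \approx 596.83$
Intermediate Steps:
$l{\left(m,v \right)} = \frac{v}{3}$
$S{\left(O,b \right)} = 2 + O + b$ ($S{\left(O,b \right)} = 2 + \left(O + b\right) = 2 + O + b$)
$E{\left(p \right)} = \frac{p}{3}$ ($E{\left(p \right)} = 2 + \frac{p}{3} - 2 = \frac{p}{3}$)
$L = \frac{63}{100}$ ($L = \left(-63\right) \left(- \frac{1}{100}\right) = \frac{63}{100} \approx 0.63$)
$J{\left(n,c \right)} = - \frac{2 n}{3}$ ($J{\left(n,c \right)} = \frac{n}{3} - n = - \frac{2 n}{3}$)
$h{\left(F,Z \right)} = - \frac{2 F}{3}$
$Q = \frac{9400}{63}$ ($Q = \frac{94}{\frac{63}{100}} = 94 \cdot \frac{100}{63} = \frac{9400}{63} \approx 149.21$)
$h{\left(-6,1 \right)} Q = \left(- \frac{2}{3}\right) \left(-6\right) \frac{9400}{63} = 4 \cdot \frac{9400}{63} = \frac{37600}{63}$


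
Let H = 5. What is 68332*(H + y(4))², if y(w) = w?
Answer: 5534892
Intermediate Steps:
68332*(H + y(4))² = 68332*(5 + 4)² = 68332*9² = 68332*81 = 5534892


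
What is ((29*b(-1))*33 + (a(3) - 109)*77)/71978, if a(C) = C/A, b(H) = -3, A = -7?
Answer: -11297/71978 ≈ -0.15695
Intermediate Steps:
a(C) = -C/7 (a(C) = C/(-7) = C*(-⅐) = -C/7)
((29*b(-1))*33 + (a(3) - 109)*77)/71978 = ((29*(-3))*33 + (-⅐*3 - 109)*77)/71978 = (-87*33 + (-3/7 - 109)*77)*(1/71978) = (-2871 - 766/7*77)*(1/71978) = (-2871 - 8426)*(1/71978) = -11297*1/71978 = -11297/71978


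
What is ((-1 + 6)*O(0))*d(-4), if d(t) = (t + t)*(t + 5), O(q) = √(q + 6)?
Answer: -40*√6 ≈ -97.980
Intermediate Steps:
O(q) = √(6 + q)
d(t) = 2*t*(5 + t) (d(t) = (2*t)*(5 + t) = 2*t*(5 + t))
((-1 + 6)*O(0))*d(-4) = ((-1 + 6)*√(6 + 0))*(2*(-4)*(5 - 4)) = (5*√6)*(2*(-4)*1) = (5*√6)*(-8) = -40*√6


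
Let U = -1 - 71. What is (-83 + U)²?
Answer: 24025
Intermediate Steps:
U = -72
(-83 + U)² = (-83 - 72)² = (-155)² = 24025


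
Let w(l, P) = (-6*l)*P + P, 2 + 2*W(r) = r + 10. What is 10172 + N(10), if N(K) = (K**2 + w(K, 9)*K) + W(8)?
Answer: 4970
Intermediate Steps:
W(r) = 4 + r/2 (W(r) = -1 + (r + 10)/2 = -1 + (10 + r)/2 = -1 + (5 + r/2) = 4 + r/2)
w(l, P) = P - 6*P*l (w(l, P) = -6*P*l + P = P - 6*P*l)
N(K) = 8 + K**2 + K*(9 - 54*K) (N(K) = (K**2 + (9*(1 - 6*K))*K) + (4 + (1/2)*8) = (K**2 + (9 - 54*K)*K) + (4 + 4) = (K**2 + K*(9 - 54*K)) + 8 = 8 + K**2 + K*(9 - 54*K))
10172 + N(10) = 10172 + (8 - 53*10**2 + 9*10) = 10172 + (8 - 53*100 + 90) = 10172 + (8 - 5300 + 90) = 10172 - 5202 = 4970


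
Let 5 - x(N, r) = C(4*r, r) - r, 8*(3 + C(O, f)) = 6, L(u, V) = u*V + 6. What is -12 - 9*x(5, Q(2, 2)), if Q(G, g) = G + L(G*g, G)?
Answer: -885/4 ≈ -221.25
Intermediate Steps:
L(u, V) = 6 + V*u (L(u, V) = V*u + 6 = 6 + V*u)
C(O, f) = -9/4 (C(O, f) = -3 + (1/8)*6 = -3 + 3/4 = -9/4)
Q(G, g) = 6 + G + g*G**2 (Q(G, g) = G + (6 + G*(G*g)) = G + (6 + g*G**2) = 6 + G + g*G**2)
x(N, r) = 29/4 + r (x(N, r) = 5 - (-9/4 - r) = 5 + (9/4 + r) = 29/4 + r)
-12 - 9*x(5, Q(2, 2)) = -12 - 9*(29/4 + (6 + 2 + 2*2**2)) = -12 - 9*(29/4 + (6 + 2 + 2*4)) = -12 - 9*(29/4 + (6 + 2 + 8)) = -12 - 9*(29/4 + 16) = -12 - 9*93/4 = -12 - 837/4 = -885/4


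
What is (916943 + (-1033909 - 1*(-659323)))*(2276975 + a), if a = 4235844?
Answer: 3532272974383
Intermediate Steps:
(916943 + (-1033909 - 1*(-659323)))*(2276975 + a) = (916943 + (-1033909 - 1*(-659323)))*(2276975 + 4235844) = (916943 + (-1033909 + 659323))*6512819 = (916943 - 374586)*6512819 = 542357*6512819 = 3532272974383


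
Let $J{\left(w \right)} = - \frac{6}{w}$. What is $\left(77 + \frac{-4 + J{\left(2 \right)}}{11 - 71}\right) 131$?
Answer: $\frac{606137}{60} \approx 10102.0$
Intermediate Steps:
$\left(77 + \frac{-4 + J{\left(2 \right)}}{11 - 71}\right) 131 = \left(77 + \frac{-4 - \frac{6}{2}}{11 - 71}\right) 131 = \left(77 + \frac{-4 - 3}{-60}\right) 131 = \left(77 + \left(-4 - 3\right) \left(- \frac{1}{60}\right)\right) 131 = \left(77 - - \frac{7}{60}\right) 131 = \left(77 + \frac{7}{60}\right) 131 = \frac{4627}{60} \cdot 131 = \frac{606137}{60}$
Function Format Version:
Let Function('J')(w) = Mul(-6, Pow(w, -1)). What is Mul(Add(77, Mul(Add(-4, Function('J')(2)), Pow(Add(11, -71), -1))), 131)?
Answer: Rational(606137, 60) ≈ 10102.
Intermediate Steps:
Mul(Add(77, Mul(Add(-4, Function('J')(2)), Pow(Add(11, -71), -1))), 131) = Mul(Add(77, Mul(Add(-4, Mul(-6, Pow(2, -1))), Pow(Add(11, -71), -1))), 131) = Mul(Add(77, Mul(Add(-4, Mul(-6, Rational(1, 2))), Pow(-60, -1))), 131) = Mul(Add(77, Mul(Add(-4, -3), Rational(-1, 60))), 131) = Mul(Add(77, Mul(-7, Rational(-1, 60))), 131) = Mul(Add(77, Rational(7, 60)), 131) = Mul(Rational(4627, 60), 131) = Rational(606137, 60)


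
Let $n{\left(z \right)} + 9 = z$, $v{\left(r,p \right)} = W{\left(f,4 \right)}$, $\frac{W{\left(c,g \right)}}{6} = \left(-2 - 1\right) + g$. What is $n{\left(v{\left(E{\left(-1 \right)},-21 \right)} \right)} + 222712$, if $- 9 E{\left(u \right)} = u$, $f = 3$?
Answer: $222709$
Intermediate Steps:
$E{\left(u \right)} = - \frac{u}{9}$
$W{\left(c,g \right)} = -18 + 6 g$ ($W{\left(c,g \right)} = 6 \left(\left(-2 - 1\right) + g\right) = 6 \left(-3 + g\right) = -18 + 6 g$)
$v{\left(r,p \right)} = 6$ ($v{\left(r,p \right)} = -18 + 6 \cdot 4 = -18 + 24 = 6$)
$n{\left(z \right)} = -9 + z$
$n{\left(v{\left(E{\left(-1 \right)},-21 \right)} \right)} + 222712 = \left(-9 + 6\right) + 222712 = -3 + 222712 = 222709$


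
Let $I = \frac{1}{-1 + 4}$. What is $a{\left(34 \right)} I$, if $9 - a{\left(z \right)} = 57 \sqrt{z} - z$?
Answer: $\frac{43}{3} - 19 \sqrt{34} \approx -96.455$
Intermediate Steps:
$a{\left(z \right)} = 9 + z - 57 \sqrt{z}$ ($a{\left(z \right)} = 9 - \left(57 \sqrt{z} - z\right) = 9 - \left(- z + 57 \sqrt{z}\right) = 9 + z - 57 \sqrt{z}$)
$I = \frac{1}{3} \approx 0.33333$
$a{\left(34 \right)} I = \left(9 + 34 - 57 \sqrt{34}\right) \frac{1}{3} = \left(43 - 57 \sqrt{34}\right) \frac{1}{3} = \frac{43}{3} - 19 \sqrt{34}$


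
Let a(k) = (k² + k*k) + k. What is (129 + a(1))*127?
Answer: 16764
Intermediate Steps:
a(k) = k + 2*k² (a(k) = (k² + k²) + k = 2*k² + k = k + 2*k²)
(129 + a(1))*127 = (129 + 1*(1 + 2*1))*127 = (129 + 1*(1 + 2))*127 = (129 + 1*3)*127 = (129 + 3)*127 = 132*127 = 16764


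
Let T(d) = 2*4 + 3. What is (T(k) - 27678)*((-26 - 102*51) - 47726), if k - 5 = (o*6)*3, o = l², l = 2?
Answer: 1465078318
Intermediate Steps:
o = 4 (o = 2² = 4)
k = 77 (k = 5 + (4*6)*3 = 5 + 24*3 = 5 + 72 = 77)
T(d) = 11 (T(d) = 8 + 3 = 11)
(T(k) - 27678)*((-26 - 102*51) - 47726) = (11 - 27678)*((-26 - 102*51) - 47726) = -27667*((-26 - 5202) - 47726) = -27667*(-5228 - 47726) = -27667*(-52954) = 1465078318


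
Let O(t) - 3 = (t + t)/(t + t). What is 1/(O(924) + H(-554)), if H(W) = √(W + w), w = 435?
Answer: 4/135 - I*√119/135 ≈ 0.02963 - 0.080805*I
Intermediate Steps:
O(t) = 4 (O(t) = 3 + (t + t)/(t + t) = 3 + (2*t)/((2*t)) = 3 + (2*t)*(1/(2*t)) = 3 + 1 = 4)
H(W) = √(435 + W) (H(W) = √(W + 435) = √(435 + W))
1/(O(924) + H(-554)) = 1/(4 + √(435 - 554)) = 1/(4 + √(-119)) = 1/(4 + I*√119)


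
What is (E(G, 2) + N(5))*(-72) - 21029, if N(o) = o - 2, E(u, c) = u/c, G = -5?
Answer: -21065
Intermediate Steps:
N(o) = -2 + o
(E(G, 2) + N(5))*(-72) - 21029 = (-5/2 + (-2 + 5))*(-72) - 21029 = (-5*½ + 3)*(-72) - 21029 = (-5/2 + 3)*(-72) - 21029 = (½)*(-72) - 21029 = -36 - 21029 = -21065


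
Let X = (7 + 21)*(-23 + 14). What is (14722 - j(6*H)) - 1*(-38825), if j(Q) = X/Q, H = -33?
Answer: 589003/11 ≈ 53546.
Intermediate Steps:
X = -252 (X = 28*(-9) = -252)
j(Q) = -252/Q
(14722 - j(6*H)) - 1*(-38825) = (14722 - (-252)/(6*(-33))) - 1*(-38825) = (14722 - (-252)/(-198)) + 38825 = (14722 - (-252)*(-1)/198) + 38825 = (14722 - 1*14/11) + 38825 = (14722 - 14/11) + 38825 = 161928/11 + 38825 = 589003/11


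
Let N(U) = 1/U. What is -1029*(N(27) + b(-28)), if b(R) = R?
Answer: 258965/9 ≈ 28774.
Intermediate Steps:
-1029*(N(27) + b(-28)) = -1029*(1/27 - 28) = -1029*(-755/27) = 258965/9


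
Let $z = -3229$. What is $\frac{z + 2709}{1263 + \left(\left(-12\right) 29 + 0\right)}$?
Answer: $- \frac{104}{183} \approx -0.56831$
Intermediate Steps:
$\frac{z + 2709}{1263 + \left(\left(-12\right) 29 + 0\right)} = \frac{-3229 + 2709}{1263 + \left(\left(-12\right) 29 + 0\right)} = - \frac{520}{1263 + \left(-348 + 0\right)} = - \frac{520}{1263 - 348} = - \frac{520}{915} = \left(-520\right) \frac{1}{915} = - \frac{104}{183}$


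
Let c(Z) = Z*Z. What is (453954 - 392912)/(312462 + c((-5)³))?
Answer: 61042/328087 ≈ 0.18605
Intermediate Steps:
c(Z) = Z²
(453954 - 392912)/(312462 + c((-5)³)) = (453954 - 392912)/(312462 + ((-5)³)²) = 61042/(312462 + (-125)²) = 61042/(312462 + 15625) = 61042/328087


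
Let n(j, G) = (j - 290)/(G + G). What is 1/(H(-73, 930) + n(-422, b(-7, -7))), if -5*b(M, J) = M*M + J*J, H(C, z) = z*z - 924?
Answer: 49/42335714 ≈ 1.1574e-6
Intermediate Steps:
H(C, z) = -924 + z² (H(C, z) = z² - 924 = -924 + z²)
b(M, J) = -J²/5 - M²/5 (b(M, J) = -(M*M + J*J)/5 = -(M² + J²)/5 = -(J² + M²)/5 = -J²/5 - M²/5)
n(j, G) = (-290 + j)/(2*G) (n(j, G) = (-290 + j)/((2*G)) = (-290 + j)*(1/(2*G)) = (-290 + j)/(2*G))
1/(H(-73, 930) + n(-422, b(-7, -7))) = 1/((-924 + 930²) + (-290 - 422)/(2*(-⅕*(-7)² - ⅕*(-7)²))) = 1/((-924 + 864900) + (½)*(-712)/(-⅕*49 - ⅕*49)) = 1/(863976 + (½)*(-712)/(-49/5 - 49/5)) = 1/(863976 + (½)*(-712)/(-98/5)) = 1/(863976 + (½)*(-5/98)*(-712)) = 1/(863976 + 890/49) = 1/(42335714/49) = 49/42335714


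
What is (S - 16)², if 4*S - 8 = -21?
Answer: 5929/16 ≈ 370.56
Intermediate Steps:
S = -13/4 (S = 2 + (¼)*(-21) = 2 - 21/4 = -13/4 ≈ -3.2500)
(S - 16)² = (-13/4 - 16)² = (-77/4)² = 5929/16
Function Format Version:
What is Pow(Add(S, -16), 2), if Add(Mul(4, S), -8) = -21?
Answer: Rational(5929, 16) ≈ 370.56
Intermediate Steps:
S = Rational(-13, 4) (S = Add(2, Mul(Rational(1, 4), -21)) = Add(2, Rational(-21, 4)) = Rational(-13, 4) ≈ -3.2500)
Pow(Add(S, -16), 2) = Pow(Add(Rational(-13, 4), -16), 2) = Pow(Rational(-77, 4), 2) = Rational(5929, 16)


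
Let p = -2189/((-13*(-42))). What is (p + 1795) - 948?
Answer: 460273/546 ≈ 842.99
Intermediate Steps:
p = -2189/546 ≈ -4.0092
(p + 1795) - 948 = (-2189/546 + 1795) - 948 = 977881/546 - 948 = 460273/546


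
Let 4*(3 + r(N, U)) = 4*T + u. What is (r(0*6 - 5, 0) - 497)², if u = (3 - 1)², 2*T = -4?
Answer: 251001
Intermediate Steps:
T = -2 (T = (½)*(-4) = -2)
u = 4 (u = 2² = 4)
r(N, U) = -4 (r(N, U) = -3 + (4*(-2) + 4)/4 = -3 + (-8 + 4)/4 = -3 + (¼)*(-4) = -3 - 1 = -4)
(r(0*6 - 5, 0) - 497)² = (-4 - 497)² = (-501)² = 251001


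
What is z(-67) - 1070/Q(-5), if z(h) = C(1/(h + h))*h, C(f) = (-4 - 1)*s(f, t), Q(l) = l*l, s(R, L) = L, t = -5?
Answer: -8589/5 ≈ -1717.8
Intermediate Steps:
Q(l) = l²
C(f) = 25 (C(f) = (-4 - 1)*(-5) = -5*(-5) = 25)
z(h) = 25*h
z(-67) - 1070/Q(-5) = 25*(-67) - 1070/((-5)²) = -1675 - 1070/25 = -1675 - 1*214/5 = -1675 - 214/5 = -8589/5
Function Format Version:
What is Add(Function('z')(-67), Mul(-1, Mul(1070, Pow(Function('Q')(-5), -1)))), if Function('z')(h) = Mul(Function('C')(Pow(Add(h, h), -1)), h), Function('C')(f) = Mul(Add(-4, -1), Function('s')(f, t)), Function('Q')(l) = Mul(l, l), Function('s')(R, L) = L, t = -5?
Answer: Rational(-8589, 5) ≈ -1717.8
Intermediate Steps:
Function('Q')(l) = Pow(l, 2)
Function('C')(f) = 25 (Function('C')(f) = Mul(Add(-4, -1), -5) = Mul(-5, -5) = 25)
Function('z')(h) = Mul(25, h)
Add(Function('z')(-67), Mul(-1, Mul(1070, Pow(Function('Q')(-5), -1)))) = Add(Mul(25, -67), Mul(-1, Mul(1070, Pow(Pow(-5, 2), -1)))) = Add(-1675, Mul(-1, Mul(1070, Pow(25, -1)))) = Add(-1675, Mul(-1, Mul(1070, Rational(1, 25)))) = Add(-1675, Mul(-1, Rational(214, 5))) = Add(-1675, Rational(-214, 5)) = Rational(-8589, 5)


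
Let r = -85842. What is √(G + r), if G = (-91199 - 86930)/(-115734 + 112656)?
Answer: I*√10033654786/342 ≈ 292.89*I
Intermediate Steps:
G = 178129/3078 (G = -178129/(-3078) = -178129*(-1/3078) = 178129/3078 ≈ 57.872)
√(G + r) = √(178129/3078 - 85842) = √(-264043547/3078) = I*√10033654786/342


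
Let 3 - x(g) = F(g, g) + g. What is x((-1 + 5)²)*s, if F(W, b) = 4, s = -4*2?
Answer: 136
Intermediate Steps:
s = -8
x(g) = -1 - g (x(g) = 3 - (4 + g) = 3 + (-4 - g) = -1 - g)
x((-1 + 5)²)*s = (-1 - (-1 + 5)²)*(-8) = (-1 - 1*4²)*(-8) = (-1 - 1*16)*(-8) = (-1 - 16)*(-8) = -17*(-8) = 136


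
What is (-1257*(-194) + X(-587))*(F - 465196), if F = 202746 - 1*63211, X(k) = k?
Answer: -79223877131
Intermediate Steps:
F = 139535 (F = 202746 - 63211 = 139535)
(-1257*(-194) + X(-587))*(F - 465196) = (-1257*(-194) - 587)*(139535 - 465196) = (243858 - 587)*(-325661) = 243271*(-325661) = -79223877131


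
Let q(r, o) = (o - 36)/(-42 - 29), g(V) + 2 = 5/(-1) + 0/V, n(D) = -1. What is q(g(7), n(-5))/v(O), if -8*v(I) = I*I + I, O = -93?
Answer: -74/151869 ≈ -0.00048726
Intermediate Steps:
v(I) = -I/8 - I**2/8 (v(I) = -(I*I + I)/8 = -(I**2 + I)/8 = -(I + I**2)/8 = -I/8 - I**2/8)
g(V) = -7 (g(V) = -2 + (5/(-1) + 0/V) = -2 + (5*(-1) + 0) = -2 + (-5 + 0) = -2 - 5 = -7)
q(r, o) = 36/71 - o/71 (q(r, o) = (-36 + o)/(-71) = (-36 + o)*(-1/71) = 36/71 - o/71)
q(g(7), n(-5))/v(O) = (36/71 - 1/71*(-1))/((-1/8*(-93)*(1 - 93))) = (36/71 + 1/71)/((-1/8*(-93)*(-92))) = 37/(71*(-2139/2)) = (37/71)*(-2/2139) = -74/151869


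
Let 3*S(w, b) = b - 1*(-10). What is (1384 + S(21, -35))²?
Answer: 17032129/9 ≈ 1.8925e+6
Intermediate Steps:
S(w, b) = 10/3 + b/3 (S(w, b) = (b - 1*(-10))/3 = (b + 10)/3 = (10 + b)/3 = 10/3 + b/3)
(1384 + S(21, -35))² = (1384 + (10/3 + (⅓)*(-35)))² = (1384 + (10/3 - 35/3))² = (1384 - 25/3)² = (4127/3)² = 17032129/9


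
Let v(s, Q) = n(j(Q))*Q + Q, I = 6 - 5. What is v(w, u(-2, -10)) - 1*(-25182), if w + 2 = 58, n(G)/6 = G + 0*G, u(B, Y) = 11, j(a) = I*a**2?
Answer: 33179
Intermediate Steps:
I = 1
j(a) = a**2 (j(a) = 1*a**2 = a**2)
n(G) = 6*G (n(G) = 6*(G + 0*G) = 6*(G + 0) = 6*G)
w = 56 (w = -2 + 58 = 56)
v(s, Q) = Q + 6*Q**3 (v(s, Q) = (6*Q**2)*Q + Q = 6*Q**3 + Q = Q + 6*Q**3)
v(w, u(-2, -10)) - 1*(-25182) = (11 + 6*11**3) - 1*(-25182) = (11 + 6*1331) + 25182 = (11 + 7986) + 25182 = 7997 + 25182 = 33179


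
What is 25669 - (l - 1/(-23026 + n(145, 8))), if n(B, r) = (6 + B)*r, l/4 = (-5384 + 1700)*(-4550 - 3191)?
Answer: -2488249235327/21818 ≈ -1.1405e+8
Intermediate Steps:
l = 114071376 (l = 4*((-5384 + 1700)*(-4550 - 3191)) = 4*(-3684*(-7741)) = 4*28517844 = 114071376)
n(B, r) = r*(6 + B)
25669 - (l - 1/(-23026 + n(145, 8))) = 25669 - (114071376 - 1/(-23026 + 8*(6 + 145))) = 25669 - (114071376 - 1/(-23026 + 8*151)) = 25669 - (114071376 - 1/(-23026 + 1208)) = 25669 - (114071376 - 1/(-21818)) = 25669 - (114071376 - 1*(-1/21818)) = 25669 - (114071376 + 1/21818) = 25669 - 1*2488809281569/21818 = 25669 - 2488809281569/21818 = -2488249235327/21818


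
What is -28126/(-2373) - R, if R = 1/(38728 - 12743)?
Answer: 104407391/8808915 ≈ 11.852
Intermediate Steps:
R = 1/25985 ≈ 3.8484e-5
-28126/(-2373) - R = -28126/(-2373) - 1*1/25985 = -28126*(-1/2373) - 1/25985 = 4018/339 - 1/25985 = 104407391/8808915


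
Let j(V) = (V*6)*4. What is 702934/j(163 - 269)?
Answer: -351467/1272 ≈ -276.31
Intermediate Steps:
j(V) = 24*V (j(V) = (6*V)*4 = 24*V)
702934/j(163 - 269) = 702934/((24*(163 - 269))) = 702934/((24*(-106))) = 702934/(-2544) = 702934*(-1/2544) = -351467/1272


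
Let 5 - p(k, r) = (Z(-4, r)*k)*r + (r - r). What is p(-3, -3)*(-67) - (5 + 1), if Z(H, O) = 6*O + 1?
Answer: -10592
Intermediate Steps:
Z(H, O) = 1 + 6*O
p(k, r) = 5 - k*r*(1 + 6*r) (p(k, r) = 5 - (((1 + 6*r)*k)*r + (r - r)) = 5 - ((k*(1 + 6*r))*r + 0) = 5 - (k*r*(1 + 6*r) + 0) = 5 - k*r*(1 + 6*r))
p(-3, -3)*(-67) - (5 + 1) = (5 - 1*(-3)*(-3)*(1 + 6*(-3)))*(-67) - (5 + 1) = (5 - 1*(-3)*(-3)*(1 - 18))*(-67) - 1*6 = (5 - 1*(-3)*(-3)*(-17))*(-67) - 6 = (5 + 153)*(-67) - 6 = 158*(-67) - 6 = -10586 - 6 = -10592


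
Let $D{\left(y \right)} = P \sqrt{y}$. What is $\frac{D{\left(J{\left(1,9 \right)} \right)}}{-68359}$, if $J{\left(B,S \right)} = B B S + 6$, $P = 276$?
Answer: $- \frac{276 \sqrt{15}}{68359} \approx -0.015637$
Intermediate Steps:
$J{\left(B,S \right)} = 6 + S B^{2}$ ($J{\left(B,S \right)} = B^{2} S + 6 = S B^{2} + 6 = 6 + S B^{2}$)
$D{\left(y \right)} = 276 \sqrt{y}$
$\frac{D{\left(J{\left(1,9 \right)} \right)}}{-68359} = \frac{276 \sqrt{6 + 9 \cdot 1^{2}}}{-68359} = 276 \sqrt{6 + 9 \cdot 1} \left(- \frac{1}{68359}\right) = 276 \sqrt{6 + 9} \left(- \frac{1}{68359}\right) = 276 \sqrt{15} \left(- \frac{1}{68359}\right) = - \frac{276 \sqrt{15}}{68359}$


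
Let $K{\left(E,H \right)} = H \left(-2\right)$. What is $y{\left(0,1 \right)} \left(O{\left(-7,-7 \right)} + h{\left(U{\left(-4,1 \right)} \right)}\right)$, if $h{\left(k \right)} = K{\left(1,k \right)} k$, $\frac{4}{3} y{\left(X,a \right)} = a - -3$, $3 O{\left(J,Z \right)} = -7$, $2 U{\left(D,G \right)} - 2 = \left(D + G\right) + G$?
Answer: $-7$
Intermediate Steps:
$U{\left(D,G \right)} = 1 + G + \frac{D}{2}$ ($U{\left(D,G \right)} = 1 + \frac{\left(D + G\right) + G}{2} = 1 + \frac{D + 2 G}{2} = 1 + \left(G + \frac{D}{2}\right) = 1 + G + \frac{D}{2}$)
$O{\left(J,Z \right)} = - \frac{7}{3}$ ($O{\left(J,Z \right)} = \frac{1}{3} \left(-7\right) = - \frac{7}{3}$)
$K{\left(E,H \right)} = - 2 H$
$y{\left(X,a \right)} = \frac{9}{4} + \frac{3 a}{4}$ ($y{\left(X,a \right)} = \frac{3 \left(a - -3\right)}{4} = \frac{3 \left(a + 3\right)}{4} = \frac{3 \left(3 + a\right)}{4} = \frac{9}{4} + \frac{3 a}{4}$)
$h{\left(k \right)} = - 2 k^{2}$ ($h{\left(k \right)} = - 2 k k = - 2 k^{2}$)
$y{\left(0,1 \right)} \left(O{\left(-7,-7 \right)} + h{\left(U{\left(-4,1 \right)} \right)}\right) = \left(\frac{9}{4} + \frac{3}{4} \cdot 1\right) \left(- \frac{7}{3} - 2 \left(1 + 1 + \frac{1}{2} \left(-4\right)\right)^{2}\right) = \left(\frac{9}{4} + \frac{3}{4}\right) \left(- \frac{7}{3} - 2 \left(1 + 1 - 2\right)^{2}\right) = 3 \left(- \frac{7}{3} - 2 \cdot 0^{2}\right) = 3 \left(- \frac{7}{3} - 0\right) = 3 \left(- \frac{7}{3} + 0\right) = 3 \left(- \frac{7}{3}\right) = -7$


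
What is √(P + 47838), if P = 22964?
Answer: √70802 ≈ 266.09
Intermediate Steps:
√(P + 47838) = √(22964 + 47838) = √70802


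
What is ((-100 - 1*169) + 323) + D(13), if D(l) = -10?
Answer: 44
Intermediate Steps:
((-100 - 1*169) + 323) + D(13) = ((-100 - 1*169) + 323) - 10 = ((-100 - 169) + 323) - 10 = (-269 + 323) - 10 = 54 - 10 = 44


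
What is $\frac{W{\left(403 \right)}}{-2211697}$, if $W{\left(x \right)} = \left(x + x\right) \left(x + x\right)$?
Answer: $- \frac{649636}{2211697} \approx -0.29373$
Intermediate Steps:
$W{\left(x \right)} = 4 x^{2}$ ($W{\left(x \right)} = 2 x 2 x = 4 x^{2}$)
$\frac{W{\left(403 \right)}}{-2211697} = \frac{4 \cdot 403^{2}}{-2211697} = 4 \cdot 162409 \left(- \frac{1}{2211697}\right) = 649636 \left(- \frac{1}{2211697}\right) = - \frac{649636}{2211697}$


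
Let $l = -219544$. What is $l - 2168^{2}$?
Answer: $-4919768$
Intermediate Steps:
$l - 2168^{2} = -219544 - 2168^{2} = -219544 - 4700224 = -4919768$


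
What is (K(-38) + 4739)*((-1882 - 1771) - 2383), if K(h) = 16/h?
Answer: -543439188/19 ≈ -2.8602e+7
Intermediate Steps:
(K(-38) + 4739)*((-1882 - 1771) - 2383) = (16/(-38) + 4739)*((-1882 - 1771) - 2383) = (16*(-1/38) + 4739)*(-3653 - 2383) = (-8/19 + 4739)*(-6036) = (90033/19)*(-6036) = -543439188/19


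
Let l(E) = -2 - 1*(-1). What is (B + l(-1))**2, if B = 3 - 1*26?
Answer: 576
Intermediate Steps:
l(E) = -1 (l(E) = -2 + 1 = -1)
B = -23 (B = 3 - 26 = -23)
(B + l(-1))**2 = (-23 - 1)**2 = (-24)**2 = 576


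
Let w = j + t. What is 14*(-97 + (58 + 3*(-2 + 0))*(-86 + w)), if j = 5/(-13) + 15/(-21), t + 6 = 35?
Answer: -43654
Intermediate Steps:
t = 29 (t = -6 + 35 = 29)
j = -100/91 (j = 5*(-1/13) + 15*(-1/21) = -5/13 - 5/7 = -100/91 ≈ -1.0989)
w = 2539/91 (w = -100/91 + 29 = 2539/91 ≈ 27.901)
14*(-97 + (58 + 3*(-2 + 0))*(-86 + w)) = 14*(-97 + (58 + 3*(-2 + 0))*(-86 + 2539/91)) = 14*(-97 + (58 + 3*(-2))*(-5287/91)) = 14*(-97 + (58 - 6)*(-5287/91)) = 14*(-97 + 52*(-5287/91)) = 14*(-97 - 21148/7) = 14*(-21827/7) = -43654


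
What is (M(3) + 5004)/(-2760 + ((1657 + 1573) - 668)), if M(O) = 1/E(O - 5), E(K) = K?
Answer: -10007/396 ≈ -25.270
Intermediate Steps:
M(O) = 1/(-5 + O) (M(O) = 1/(O - 5) = 1/(-5 + O))
(M(3) + 5004)/(-2760 + ((1657 + 1573) - 668)) = (1/(-5 + 3) + 5004)/(-2760 + ((1657 + 1573) - 668)) = (1/(-2) + 5004)/(-2760 + (3230 - 668)) = (-½ + 5004)/(-2760 + 2562) = (10007/2)/(-198) = (10007/2)*(-1/198) = -10007/396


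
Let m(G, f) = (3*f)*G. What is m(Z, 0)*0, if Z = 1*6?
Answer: 0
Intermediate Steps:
Z = 6
m(G, f) = 3*G*f
m(Z, 0)*0 = (3*6*0)*0 = 0*0 = 0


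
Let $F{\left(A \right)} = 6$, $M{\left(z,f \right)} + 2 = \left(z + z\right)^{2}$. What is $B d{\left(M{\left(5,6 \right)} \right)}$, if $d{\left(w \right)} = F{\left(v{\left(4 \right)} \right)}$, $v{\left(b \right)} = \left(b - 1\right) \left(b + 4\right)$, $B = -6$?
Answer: $-36$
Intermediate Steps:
$M{\left(z,f \right)} = -2 + 4 z^{2}$ ($M{\left(z,f \right)} = -2 + \left(z + z\right)^{2} = -2 + \left(2 z\right)^{2} = -2 + 4 z^{2}$)
$v{\left(b \right)} = \left(-1 + b\right) \left(4 + b\right)$
$d{\left(w \right)} = 6$
$B d{\left(M{\left(5,6 \right)} \right)} = \left(-6\right) 6 = -36$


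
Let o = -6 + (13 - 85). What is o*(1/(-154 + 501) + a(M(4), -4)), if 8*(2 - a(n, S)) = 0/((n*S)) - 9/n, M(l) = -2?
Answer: -311883/2776 ≈ -112.35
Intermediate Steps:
a(n, S) = 2 + 9/(8*n) (a(n, S) = 2 - (0/((n*S)) - 9/n)/8 = 2 - (0/((S*n)) - 9/n)/8 = 2 - (0*(1/(S*n)) - 9/n)/8 = 2 - (0 - 9/n)/8 = 2 - (-9)/(8*n) = 2 + 9/(8*n))
o = -78 (o = -6 - 72 = -78)
o*(1/(-154 + 501) + a(M(4), -4)) = -78*(1/(-154 + 501) + (2 + (9/8)/(-2))) = -78*(1/347 + (2 + (9/8)*(-½))) = -78*(1/347 + (2 - 9/16)) = -78*(1/347 + 23/16) = -78*7997/5552 = -311883/2776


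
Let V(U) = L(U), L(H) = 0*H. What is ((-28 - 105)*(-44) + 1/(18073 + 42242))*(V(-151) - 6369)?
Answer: -749341257863/20105 ≈ -3.7271e+7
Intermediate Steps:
L(H) = 0
V(U) = 0
((-28 - 105)*(-44) + 1/(18073 + 42242))*(V(-151) - 6369) = ((-28 - 105)*(-44) + 1/(18073 + 42242))*(0 - 6369) = (-133*(-44) + 1/60315)*(-6369) = (5852 + 1/60315)*(-6369) = (352963381/60315)*(-6369) = -749341257863/20105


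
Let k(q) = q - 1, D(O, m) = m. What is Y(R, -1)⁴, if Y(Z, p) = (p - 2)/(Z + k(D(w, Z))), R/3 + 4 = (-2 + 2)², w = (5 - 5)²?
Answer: 81/390625 ≈ 0.00020736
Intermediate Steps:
w = 0 (w = 0² = 0)
R = -12 (R = -12 + 3*(-2 + 2)² = -12 + 3*0² = -12 + 3*0 = -12 + 0 = -12)
k(q) = -1 + q
Y(Z, p) = (-2 + p)/(-1 + 2*Z) (Y(Z, p) = (p - 2)/(Z + (-1 + Z)) = (-2 + p)/(-1 + 2*Z))
Y(R, -1)⁴ = ((-2 - 1)/(-1 + 2*(-12)))⁴ = (-3/(-1 - 24))⁴ = (-3/(-25))⁴ = (-1/25*(-3))⁴ = (3/25)⁴ = 81/390625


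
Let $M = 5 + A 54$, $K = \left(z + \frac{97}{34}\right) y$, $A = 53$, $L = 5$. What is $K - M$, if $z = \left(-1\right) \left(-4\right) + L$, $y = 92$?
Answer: $- \frac{30201}{17} \approx -1776.5$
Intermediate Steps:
$z = 9$ ($z = \left(-1\right) \left(-4\right) + 5 = 4 + 5 = 9$)
$K = \frac{18538}{17}$ ($K = \left(9 + \frac{97}{34}\right) 92 = \frac{403}{34} \cdot 92 = \frac{18538}{17} \approx 1090.5$)
$M = 2867$ ($M = 5 + 53 \cdot 54 = 5 + 2862 = 2867$)
$K - M = \frac{18538}{17} - 2867 = - \frac{30201}{17}$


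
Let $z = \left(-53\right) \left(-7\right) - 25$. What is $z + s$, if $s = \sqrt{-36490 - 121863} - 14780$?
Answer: $-14434 + 13 i \sqrt{937} \approx -14434.0 + 397.94 i$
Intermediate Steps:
$s = -14780 + 13 i \sqrt{937}$ ($s = \sqrt{-158353} - 14780 = 13 i \sqrt{937} - 14780 = -14780 + 13 i \sqrt{937} \approx -14780.0 + 397.94 i$)
$z = 346$ ($z = 371 - 25 = 346$)
$z + s = 346 - \left(14780 - 13 i \sqrt{937}\right) = -14434 + 13 i \sqrt{937}$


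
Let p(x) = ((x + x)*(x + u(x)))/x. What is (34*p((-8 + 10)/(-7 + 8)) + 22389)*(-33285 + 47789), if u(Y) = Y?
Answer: 328675144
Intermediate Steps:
p(x) = 4*x (p(x) = ((x + x)*(x + x))/x = ((2*x)*(2*x))/x = (4*x**2)/x = 4*x)
(34*p((-8 + 10)/(-7 + 8)) + 22389)*(-33285 + 47789) = (34*(4*((-8 + 10)/(-7 + 8))) + 22389)*(-33285 + 47789) = (34*(4*(2/1)) + 22389)*14504 = (34*(4*(2*1)) + 22389)*14504 = (34*(4*2) + 22389)*14504 = (34*8 + 22389)*14504 = (272 + 22389)*14504 = 22661*14504 = 328675144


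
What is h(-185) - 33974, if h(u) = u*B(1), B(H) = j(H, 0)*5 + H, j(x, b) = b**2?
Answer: -34159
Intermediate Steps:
B(H) = H (B(H) = 0**2*5 + H = 0*5 + H = 0 + H = H)
h(u) = u (h(u) = u*1 = u)
h(-185) - 33974 = -185 - 33974 = -34159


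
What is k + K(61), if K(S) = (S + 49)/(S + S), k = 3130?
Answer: 190985/61 ≈ 3130.9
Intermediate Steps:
K(S) = (49 + S)/(2*S) (K(S) = (49 + S)/((2*S)) = (49 + S)*(1/(2*S)) = (49 + S)/(2*S))
k + K(61) = 3130 + (1/2)*(49 + 61)/61 = 3130 + (1/2)*(1/61)*110 = 3130 + 55/61 = 190985/61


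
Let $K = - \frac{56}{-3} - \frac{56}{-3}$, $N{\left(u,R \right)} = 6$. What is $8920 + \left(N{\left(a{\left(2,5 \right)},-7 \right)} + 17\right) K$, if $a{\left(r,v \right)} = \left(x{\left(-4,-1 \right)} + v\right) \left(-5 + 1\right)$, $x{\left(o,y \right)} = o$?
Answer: $\frac{29336}{3} \approx 9778.7$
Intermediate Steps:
$a{\left(r,v \right)} = 16 - 4 v$ ($a{\left(r,v \right)} = \left(-4 + v\right) \left(-5 + 1\right) = \left(-4 + v\right) \left(-4\right) = 16 - 4 v$)
$K = \frac{112}{3}$ ($K = \left(-56\right) \left(- \frac{1}{3}\right) - - \frac{56}{3} = \frac{56}{3} + \frac{56}{3} = \frac{112}{3} \approx 37.333$)
$8920 + \left(N{\left(a{\left(2,5 \right)},-7 \right)} + 17\right) K = 8920 + \left(6 + 17\right) \frac{112}{3} = 8920 + 23 \cdot \frac{112}{3} = 8920 + \frac{2576}{3} = \frac{29336}{3}$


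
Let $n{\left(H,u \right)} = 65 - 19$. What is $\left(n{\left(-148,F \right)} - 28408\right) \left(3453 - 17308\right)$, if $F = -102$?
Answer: $392955510$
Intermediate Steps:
$n{\left(H,u \right)} = 46$ ($n{\left(H,u \right)} = 65 - 19 = 46$)
$\left(n{\left(-148,F \right)} - 28408\right) \left(3453 - 17308\right) = \left(46 - 28408\right) \left(3453 - 17308\right) = \left(-28362\right) \left(-13855\right) = 392955510$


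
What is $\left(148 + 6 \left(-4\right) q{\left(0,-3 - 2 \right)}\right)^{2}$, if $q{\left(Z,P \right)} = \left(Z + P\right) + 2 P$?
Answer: $258064$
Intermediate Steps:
$q{\left(Z,P \right)} = Z + 3 P$ ($q{\left(Z,P \right)} = \left(P + Z\right) + 2 P = Z + 3 P$)
$\left(148 + 6 \left(-4\right) q{\left(0,-3 - 2 \right)}\right)^{2} = \left(148 + 6 \left(-4\right) \left(0 + 3 \left(-3 - 2\right)\right)\right)^{2} = \left(148 - 24 \left(0 + 3 \left(-3 - 2\right)\right)\right)^{2} = \left(148 - 24 \left(0 + 3 \left(-5\right)\right)\right)^{2} = \left(148 - 24 \left(0 - 15\right)\right)^{2} = \left(148 - -360\right)^{2} = \left(148 + 360\right)^{2} = 508^{2} = 258064$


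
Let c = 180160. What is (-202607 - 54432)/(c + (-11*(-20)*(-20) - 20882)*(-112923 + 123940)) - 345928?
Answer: -96289623789313/278351634 ≈ -3.4593e+5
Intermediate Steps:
(-202607 - 54432)/(c + (-11*(-20)*(-20) - 20882)*(-112923 + 123940)) - 345928 = (-202607 - 54432)/(180160 + (-11*(-20)*(-20) - 20882)*(-112923 + 123940)) - 345928 = -257039/(180160 + (220*(-20) - 20882)*11017) - 345928 = -257039/(180160 + (-4400 - 20882)*11017) - 345928 = -257039/(180160 - 25282*11017) - 345928 = -257039/(180160 - 278531794) - 345928 = -257039/(-278351634) - 345928 = -257039*(-1/278351634) - 345928 = 257039/278351634 - 345928 = -96289623789313/278351634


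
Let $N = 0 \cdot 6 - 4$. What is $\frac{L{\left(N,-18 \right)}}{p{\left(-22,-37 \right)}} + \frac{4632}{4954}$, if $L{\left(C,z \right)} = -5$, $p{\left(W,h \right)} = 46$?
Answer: $\frac{94151}{113942} \approx 0.82631$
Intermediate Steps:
$N = -4$ ($N = 0 - 4 = -4$)
$\frac{L{\left(N,-18 \right)}}{p{\left(-22,-37 \right)}} + \frac{4632}{4954} = - \frac{5}{46} + \frac{4632}{4954} = \left(-5\right) \frac{1}{46} + 4632 \cdot \frac{1}{4954} = - \frac{5}{46} + \frac{2316}{2477} = \frac{94151}{113942}$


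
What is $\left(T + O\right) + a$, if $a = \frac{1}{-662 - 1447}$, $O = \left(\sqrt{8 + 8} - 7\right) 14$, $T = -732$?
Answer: $- \frac{1632367}{2109} \approx -774.0$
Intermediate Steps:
$O = -42$ ($O = \left(\sqrt{16} - 7\right) 14 = \left(4 - 7\right) 14 = \left(-3\right) 14 = -42$)
$a = - \frac{1}{2109}$ ($a = \frac{1}{-2109} = - \frac{1}{2109} \approx -0.00047416$)
$\left(T + O\right) + a = \left(-732 - 42\right) - \frac{1}{2109} = -774 - \frac{1}{2109} = - \frac{1632367}{2109}$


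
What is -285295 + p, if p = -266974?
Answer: -552269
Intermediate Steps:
-285295 + p = -285295 - 266974 = -552269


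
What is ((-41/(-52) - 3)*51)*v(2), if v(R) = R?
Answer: -5865/26 ≈ -225.58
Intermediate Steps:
((-41/(-52) - 3)*51)*v(2) = ((-41/(-52) - 3)*51)*2 = ((-41*(-1/52) - 3)*51)*2 = ((41/52 - 3)*51)*2 = -115/52*51*2 = -5865/52*2 = -5865/26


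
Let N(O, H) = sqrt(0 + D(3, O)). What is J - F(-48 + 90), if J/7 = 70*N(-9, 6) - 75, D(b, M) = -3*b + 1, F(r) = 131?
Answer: -656 + 980*I*sqrt(2) ≈ -656.0 + 1385.9*I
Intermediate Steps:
D(b, M) = 1 - 3*b
N(O, H) = 2*I*sqrt(2) (N(O, H) = sqrt(0 + (1 - 3*3)) = sqrt(0 + (1 - 9)) = sqrt(0 - 8) = sqrt(-8) = 2*I*sqrt(2))
J = -525 + 980*I*sqrt(2) (J = 7*(70*(2*I*sqrt(2)) - 75) = 7*(140*I*sqrt(2) - 75) = 7*(-75 + 140*I*sqrt(2)) = -525 + 980*I*sqrt(2) ≈ -525.0 + 1385.9*I)
J - F(-48 + 90) = (-525 + 980*I*sqrt(2)) - 1*131 = (-525 + 980*I*sqrt(2)) - 131 = -656 + 980*I*sqrt(2)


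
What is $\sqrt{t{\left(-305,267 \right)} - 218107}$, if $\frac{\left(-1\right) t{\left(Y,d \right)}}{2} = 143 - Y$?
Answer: $i \sqrt{219003} \approx 467.98 i$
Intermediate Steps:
$t{\left(Y,d \right)} = -286 + 2 Y$ ($t{\left(Y,d \right)} = - 2 \left(143 - Y\right) = -286 + 2 Y$)
$\sqrt{t{\left(-305,267 \right)} - 218107} = \sqrt{\left(-286 + 2 \left(-305\right)\right) - 218107} = \sqrt{\left(-286 - 610\right) - 218107} = \sqrt{-896 - 218107} = \sqrt{-219003} = i \sqrt{219003}$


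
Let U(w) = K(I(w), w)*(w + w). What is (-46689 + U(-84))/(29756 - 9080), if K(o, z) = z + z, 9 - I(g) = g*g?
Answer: -6155/6892 ≈ -0.89306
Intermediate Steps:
I(g) = 9 - g² (I(g) = 9 - g*g = 9 - g²)
K(o, z) = 2*z
U(w) = 4*w² (U(w) = (2*w)*(w + w) = (2*w)*(2*w) = 4*w²)
(-46689 + U(-84))/(29756 - 9080) = (-46689 + 4*(-84)²)/(29756 - 9080) = (-46689 + 4*7056)/20676 = (-46689 + 28224)*(1/20676) = -18465*1/20676 = -6155/6892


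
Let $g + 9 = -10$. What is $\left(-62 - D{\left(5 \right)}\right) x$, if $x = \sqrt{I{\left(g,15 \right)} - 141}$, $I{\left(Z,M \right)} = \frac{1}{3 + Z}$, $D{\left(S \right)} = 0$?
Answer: $- \frac{31 i \sqrt{2257}}{2} \approx - 736.37 i$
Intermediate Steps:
$g = -19$ ($g = -9 - 10 = -19$)
$x = \frac{i \sqrt{2257}}{4}$ ($x = \sqrt{\frac{1}{3 - 19} - 141} = \sqrt{\frac{1}{-16} - 141} = \sqrt{- \frac{1}{16} - 141} = \sqrt{- \frac{2257}{16}} = \frac{i \sqrt{2257}}{4} \approx 11.877 i$)
$\left(-62 - D{\left(5 \right)}\right) x = \left(-62 - 0\right) \frac{i \sqrt{2257}}{4} = \left(-62 + 0\right) \frac{i \sqrt{2257}}{4} = - 62 \frac{i \sqrt{2257}}{4} = - \frac{31 i \sqrt{2257}}{2}$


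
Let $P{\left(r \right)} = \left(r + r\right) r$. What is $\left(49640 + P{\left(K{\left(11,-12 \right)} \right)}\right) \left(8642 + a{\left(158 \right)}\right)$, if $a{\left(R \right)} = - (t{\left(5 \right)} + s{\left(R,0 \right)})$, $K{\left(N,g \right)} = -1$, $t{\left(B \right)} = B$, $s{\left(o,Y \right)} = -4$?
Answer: $428956522$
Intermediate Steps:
$a{\left(R \right)} = -1$ ($a{\left(R \right)} = - (5 - 4) = \left(-1\right) 1 = -1$)
$P{\left(r \right)} = 2 r^{2}$ ($P{\left(r \right)} = 2 r r = 2 r^{2}$)
$\left(49640 + P{\left(K{\left(11,-12 \right)} \right)}\right) \left(8642 + a{\left(158 \right)}\right) = \left(49640 + 2 \left(-1\right)^{2}\right) \left(8642 - 1\right) = \left(49640 + 2 \cdot 1\right) 8641 = \left(49640 + 2\right) 8641 = 49642 \cdot 8641 = 428956522$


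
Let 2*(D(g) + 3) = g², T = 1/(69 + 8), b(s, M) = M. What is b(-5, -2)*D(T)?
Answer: 35573/5929 ≈ 5.9998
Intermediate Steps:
T = 1/77 ≈ 0.012987
D(g) = -3 + g²/2
b(-5, -2)*D(T) = -2*(-3 + (1/77)²/2) = -2*(-3 + (½)*(1/5929)) = -2*(-3 + 1/11858) = -2*(-35573/11858) = 35573/5929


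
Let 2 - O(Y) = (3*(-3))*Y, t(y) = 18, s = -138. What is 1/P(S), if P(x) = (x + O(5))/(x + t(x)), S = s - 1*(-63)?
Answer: 57/28 ≈ 2.0357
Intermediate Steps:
S = -75 (S = -138 - 1*(-63) = -138 + 63 = -75)
O(Y) = 2 + 9*Y (O(Y) = 2 - 3*(-3)*Y = 2 - (-9)*Y = 2 + 9*Y)
P(x) = (47 + x)/(18 + x) (P(x) = (x + (2 + 9*5))/(x + 18) = (x + (2 + 45))/(18 + x) = (x + 47)/(18 + x) = (47 + x)/(18 + x))
1/P(S) = 1/((47 - 75)/(18 - 75)) = 1/(-28/(-57)) = 1/(-1/57*(-28)) = 1/(28/57) = 57/28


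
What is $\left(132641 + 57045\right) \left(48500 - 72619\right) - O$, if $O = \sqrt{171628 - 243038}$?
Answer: $-4575036634 - i \sqrt{71410} \approx -4.575 \cdot 10^{9} - 267.23 i$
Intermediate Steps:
$O = i \sqrt{71410}$ ($O = \sqrt{-71410} = i \sqrt{71410} \approx 267.23 i$)
$\left(132641 + 57045\right) \left(48500 - 72619\right) - O = \left(132641 + 57045\right) \left(48500 - 72619\right) - i \sqrt{71410} = 189686 \left(-24119\right) - i \sqrt{71410} = -4575036634 - i \sqrt{71410}$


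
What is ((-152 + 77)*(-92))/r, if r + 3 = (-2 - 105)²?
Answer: 3450/5723 ≈ 0.60283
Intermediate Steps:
r = 11446 (r = -3 + (-2 - 105)² = -3 + (-107)² = -3 + 11449 = 11446)
((-152 + 77)*(-92))/r = ((-152 + 77)*(-92))/11446 = -75*(-92)*(1/11446) = 6900*(1/11446) = 3450/5723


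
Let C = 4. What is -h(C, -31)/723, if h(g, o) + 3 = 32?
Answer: -29/723 ≈ -0.040111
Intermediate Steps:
h(g, o) = 29 (h(g, o) = -3 + 32 = 29)
-h(C, -31)/723 = -29/723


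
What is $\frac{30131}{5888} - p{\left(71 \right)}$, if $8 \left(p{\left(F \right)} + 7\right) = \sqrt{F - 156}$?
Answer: $\frac{71347}{5888} - \frac{i \sqrt{85}}{8} \approx 12.117 - 1.1524 i$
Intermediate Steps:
$p{\left(F \right)} = -7 + \frac{\sqrt{-156 + F}}{8}$ ($p{\left(F \right)} = -7 + \frac{\sqrt{F - 156}}{8} = -7 + \frac{\sqrt{-156 + F}}{8}$)
$\frac{30131}{5888} - p{\left(71 \right)} = \frac{30131}{5888} - \left(-7 + \frac{\sqrt{-156 + 71}}{8}\right) = 30131 \cdot \frac{1}{5888} - \left(-7 + \frac{\sqrt{-85}}{8}\right) = \frac{30131}{5888} - \left(-7 + \frac{i \sqrt{85}}{8}\right) = \frac{30131}{5888} + \left(7 - \frac{i \sqrt{85}}{8}\right) = \frac{71347}{5888} - \frac{i \sqrt{85}}{8}$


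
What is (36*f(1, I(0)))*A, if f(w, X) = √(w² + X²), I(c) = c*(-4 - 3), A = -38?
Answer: -1368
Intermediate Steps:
I(c) = -7*c (I(c) = c*(-7) = -7*c)
f(w, X) = √(X² + w²)
(36*f(1, I(0)))*A = (36*√((-7*0)² + 1²))*(-38) = (36*√(0² + 1))*(-38) = (36*√(0 + 1))*(-38) = (36*√1)*(-38) = (36*1)*(-38) = 36*(-38) = -1368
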